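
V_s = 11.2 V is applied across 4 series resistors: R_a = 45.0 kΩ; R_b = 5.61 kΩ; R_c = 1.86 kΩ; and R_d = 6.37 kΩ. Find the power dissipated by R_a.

P ≈ 1.63 mW

ΣR = 58.84 kΩ → I = 11.2/58.84 = 0.1903 mA.
P(R_a) = I²·R_a = (0.1903)² × 45.0 = 1.630 mW.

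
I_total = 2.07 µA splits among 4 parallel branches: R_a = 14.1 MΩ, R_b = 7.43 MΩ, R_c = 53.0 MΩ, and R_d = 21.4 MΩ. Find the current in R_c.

Conductances: ΣG = 1/14.1 + 1/7.43 + 1/53.0 + 1/21.4 = 0.2711 (1/MΩ).
R_c takes the fraction G_k/ΣG = 0.01887/0.2711 = 0.06960, so I = 2.07 × 0.06960 = 0.1441 µA.

I ≈ 0.144 µA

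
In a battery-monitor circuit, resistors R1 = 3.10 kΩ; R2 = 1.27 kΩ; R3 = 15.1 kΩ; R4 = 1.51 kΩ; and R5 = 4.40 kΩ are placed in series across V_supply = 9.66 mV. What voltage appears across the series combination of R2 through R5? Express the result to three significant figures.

ΣR = 3.10 + 1.27 + 15.1 + 1.51 + 4.40 = 25.38 kΩ.
R_{R2..R5} = 1.27 + 15.1 + 1.51 + 4.40 = 22.28 kΩ.
Voltage divider: V = V_supply · (22.28 / 25.38) = 9.66 × 0.8779 = 8.480 mV.

V ≈ 8.48 mV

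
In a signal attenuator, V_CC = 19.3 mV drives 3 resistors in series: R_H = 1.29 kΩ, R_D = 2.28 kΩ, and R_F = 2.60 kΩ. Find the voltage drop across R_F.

Series total: ΣR = 1.29 + 2.28 + 2.60 = 6.170 kΩ.
By the voltage-divider rule, V = 19.3 × 2.600/6.170 = 8.133 mV.

V ≈ 8.13 mV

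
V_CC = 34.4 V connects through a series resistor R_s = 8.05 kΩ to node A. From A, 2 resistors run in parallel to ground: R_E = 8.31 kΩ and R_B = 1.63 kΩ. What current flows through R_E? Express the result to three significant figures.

I ≈ 0.599 mA

Equivalent of the parallel group: R_p = 1.363 kΩ.
Node voltage V_A = V_CC · R_p/(R_s + R_p) = 34.4 × 0.1448 = 4.980 V.
Branch current I = V_A/R_E = 4.980/8.31 = 0.5993 mA.
(Check via current divider: I_total = 3.655 mA; share G_k/ΣG = 0.1640 → same result.)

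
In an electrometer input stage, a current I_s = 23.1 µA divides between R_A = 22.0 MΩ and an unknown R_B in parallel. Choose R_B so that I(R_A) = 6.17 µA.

The fraction through R_A equals R_B/(R_A+R_B).
With f = 0.2671, R_B = R_A · f/(1−f) = 22.0 × 0.3644 = 8.018 MΩ.

R_B ≈ 8.02 MΩ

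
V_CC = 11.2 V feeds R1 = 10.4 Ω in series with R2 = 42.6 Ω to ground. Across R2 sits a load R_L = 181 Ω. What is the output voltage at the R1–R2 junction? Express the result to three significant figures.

V_out ≈ 8.60 V

The load sits in parallel with R2, giving an effective lower resistance R2' = R2·R_L/(R2+R_L) = 34.48 Ω.
Now apply the divider: V_out = 11.2 × 0.7683 = 8.605 V.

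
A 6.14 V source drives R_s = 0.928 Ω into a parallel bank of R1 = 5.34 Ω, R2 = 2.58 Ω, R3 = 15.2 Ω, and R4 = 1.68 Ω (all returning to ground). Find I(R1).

Equivalent of the parallel group: R_p = 0.8091 Ω.
Node voltage V_A = V_DC · R_p/(R_s + R_p) = 6.14 × 0.4658 = 2.860 V.
Branch current I = V_A/R1 = 2.860/5.34 = 0.5356 A.

I ≈ 0.536 A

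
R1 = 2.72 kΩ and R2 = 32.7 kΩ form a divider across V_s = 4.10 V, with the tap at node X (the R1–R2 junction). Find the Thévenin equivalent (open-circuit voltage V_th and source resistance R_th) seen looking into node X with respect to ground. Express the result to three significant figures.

V_th is the unloaded tap voltage: V_s · R2/(R1+R2) = 4.10 × 0.9232 = 3.785 V.
Looking into X with the source shorted: R_th = R1·R2/(R1+R2) = 2.720 × 32.7/35.42 = 2.511 kΩ.

V_th ≈ 3.79 V, R_th ≈ 2.51 kΩ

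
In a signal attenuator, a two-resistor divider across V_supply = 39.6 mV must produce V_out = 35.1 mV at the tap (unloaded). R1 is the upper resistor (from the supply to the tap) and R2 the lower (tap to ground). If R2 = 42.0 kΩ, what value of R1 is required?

V_out/V_supply = R2/(R1+R2) = 0.8864.
Rearranging, R1 = R2·(1−k)/k = 42.0 × 0.1282 = 5.385 kΩ.

R1 ≈ 5.38 kΩ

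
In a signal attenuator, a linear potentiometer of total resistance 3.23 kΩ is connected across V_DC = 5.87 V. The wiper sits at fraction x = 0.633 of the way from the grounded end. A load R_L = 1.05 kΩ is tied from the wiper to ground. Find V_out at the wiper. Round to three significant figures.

Split the track: R_lower = x·R_p = 2.045 kΩ, R_upper = (1−x)·R_p = 1.185 kΩ.
(x·R_p) ‖ R_L = 0.6937 kΩ.
Loaded-divider output: V_out = 5.87 × 0.3692 = 2.167 V.
(Unloaded: V_out = x·V_DC = 3.72 V.)

V_out ≈ 2.17 V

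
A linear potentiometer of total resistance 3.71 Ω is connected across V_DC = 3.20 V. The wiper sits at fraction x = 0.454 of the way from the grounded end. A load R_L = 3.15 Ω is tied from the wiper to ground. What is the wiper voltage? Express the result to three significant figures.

The pot divides into 2.026 Ω above the wiper and 1.684 Ω below.
Lower segment in parallel with the load: 1.684 ‖ 3.15 = 1.097 Ω.
V_out = 3.20 × 1.097/(2.026 + 1.097) = 1.124 V.

V_out ≈ 1.12 V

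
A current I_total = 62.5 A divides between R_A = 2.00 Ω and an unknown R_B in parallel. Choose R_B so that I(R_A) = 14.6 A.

In a two-way split, I_A/I_total = R_B/(R_A + R_B).
14.6/62.5 = R_B/(R_A + R_B) → R_B = R_A · (0.2336)/(1 − 0.2336) = 2.00 × 0.3048 = 0.6096 Ω.

R_B ≈ 0.610 Ω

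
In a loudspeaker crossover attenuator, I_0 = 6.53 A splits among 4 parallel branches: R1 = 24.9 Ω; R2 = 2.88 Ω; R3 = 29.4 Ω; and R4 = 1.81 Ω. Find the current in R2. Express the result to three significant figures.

I ≈ 2.33 A

Total conductance ΣG = 1/24.9 + 1/2.88 + 1/29.4 + 1/1.81 = 0.9739 (units of 1/Ω).
Current divider: I(R2) = I_0 · G_k/ΣG = 6.53 × (0.3472/0.9739) = 6.53 × 0.3565 = 2.328 A.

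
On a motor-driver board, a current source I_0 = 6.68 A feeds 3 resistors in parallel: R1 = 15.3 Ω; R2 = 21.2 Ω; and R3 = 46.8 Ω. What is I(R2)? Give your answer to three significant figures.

I ≈ 2.35 A

Total conductance ΣG = 1/15.3 + 1/21.2 + 1/46.8 = 0.1339 (units of 1/Ω).
R2 takes the fraction G_k/ΣG = 0.04717/0.1339 = 0.3523, so I = 6.68 × 0.3523 = 2.353 A.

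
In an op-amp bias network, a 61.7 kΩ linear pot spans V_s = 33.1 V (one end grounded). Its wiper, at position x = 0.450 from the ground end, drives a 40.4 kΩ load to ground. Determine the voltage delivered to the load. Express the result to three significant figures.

V_out ≈ 10.8 V

The pot divides into 33.94 kΩ above the wiper and 27.77 kΩ below.
Lower segment in parallel with the load: 27.77 ‖ 40.4 = 16.46 kΩ.
V_out = 33.1 × 16.46/(33.94 + 16.46) = 10.81 V.
(Unloaded: V_out = x·V_s = 14.9 V.)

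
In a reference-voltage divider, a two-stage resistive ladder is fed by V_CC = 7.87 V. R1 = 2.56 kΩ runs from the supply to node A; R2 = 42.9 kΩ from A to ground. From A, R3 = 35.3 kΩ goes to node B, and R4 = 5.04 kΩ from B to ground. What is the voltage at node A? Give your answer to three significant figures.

V_A ≈ 7.01 V

Node A sees R2 in parallel with the series input of stage 2, R3 + R4 = 40.34 kΩ.
R2 ‖ (R3+R4) = 20.79 kΩ.
V_A = 7.87 × 20.79/(2.56 + 20.79) = 7.007 V.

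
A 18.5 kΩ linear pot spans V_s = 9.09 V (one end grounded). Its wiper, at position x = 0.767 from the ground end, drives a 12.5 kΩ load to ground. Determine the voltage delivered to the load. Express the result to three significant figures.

Split the track: R_lower = x·R_p = 14.19 kΩ, R_upper = (1−x)·R_p = 4.310 kΩ.
R_L loads the lower segment: effective lower R = 6.646 kΩ.
Then V_out = V_s · 6.646/(4.310 + 6.646) = 5.514 V.
(Unloaded: V_out = x·V_s = 6.97 V.)

V_out ≈ 5.51 V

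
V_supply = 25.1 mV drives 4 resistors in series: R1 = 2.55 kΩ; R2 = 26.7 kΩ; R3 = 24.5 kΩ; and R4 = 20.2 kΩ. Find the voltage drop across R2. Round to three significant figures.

Series total: ΣR = 2.55 + 26.7 + 24.5 + 20.2 = 73.95 kΩ.
By the voltage-divider rule, V = 25.1 × 26.70/73.95 = 9.062 mV.

V ≈ 9.06 mV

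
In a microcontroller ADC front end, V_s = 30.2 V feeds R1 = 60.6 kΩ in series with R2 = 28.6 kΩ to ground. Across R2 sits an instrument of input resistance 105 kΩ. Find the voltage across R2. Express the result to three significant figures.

V_out ≈ 8.17 V

First combine the lower leg with the load: R2 ‖ R_L = 22.48 kΩ.
Voltage divider with the loaded lower leg: V_out = 30.2 × 22.48/(60.6 + 22.48) = 30.2 × 0.2706 = 8.171 V.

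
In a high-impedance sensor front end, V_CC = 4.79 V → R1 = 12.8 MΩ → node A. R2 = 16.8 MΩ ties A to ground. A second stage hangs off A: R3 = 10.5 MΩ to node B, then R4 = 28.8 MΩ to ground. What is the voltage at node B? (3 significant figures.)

Looking into the second stage from A: R3 + R4 = 39.30 MΩ appears in parallel with R2.
R2 ‖ (R3+R4) = 11.77 MΩ.
V_A = 4.79 × 11.77/(12.8 + 11.77) = 2.294 V.
Then the unloaded second divider: V_B = V_A × R4/(R3+R4) = 2.294 × 0.7328 = 1.681 V.

V_B ≈ 1.68 V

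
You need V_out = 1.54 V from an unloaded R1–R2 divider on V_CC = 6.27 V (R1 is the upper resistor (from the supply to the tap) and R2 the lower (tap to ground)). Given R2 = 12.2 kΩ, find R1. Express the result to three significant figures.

Required fraction k = V_out/V_CC = 0.2456.
So R1 = R2 · (V_CC/V_out − 1) = 12.2 × (6.27/1.54 − 1) = 12.2 × 3.071 = 37.47 kΩ.

R1 ≈ 37.5 kΩ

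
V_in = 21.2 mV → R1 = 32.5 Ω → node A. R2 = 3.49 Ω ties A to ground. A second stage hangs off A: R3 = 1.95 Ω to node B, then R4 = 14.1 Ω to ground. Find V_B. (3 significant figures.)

Node A sees R2 in parallel with the series input of stage 2, R3 + R4 = 16.05 Ω.
R2 ‖ (R3+R4) = 2.867 Ω.
First divider: V_A = V_in · 2.867/(32.5 + 2.867) = 1.718 mV.
Stage 2 is unloaded, so V_B = V_A · R4/(R3+R4) = 1.718 × 14.1/16.05 = 1.510 mV.

V_B ≈ 1.51 mV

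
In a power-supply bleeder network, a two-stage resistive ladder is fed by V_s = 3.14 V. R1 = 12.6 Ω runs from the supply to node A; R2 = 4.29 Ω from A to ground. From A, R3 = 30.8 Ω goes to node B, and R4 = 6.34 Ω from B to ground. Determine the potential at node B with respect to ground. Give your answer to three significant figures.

Node A sees R2 in parallel with the series input of stage 2, R3 + R4 = 37.14 Ω.
Effective lower resistance at A: R2 ‖ 37.14 = 3.846 Ω.
First divider: V_A = V_s · 3.846/(12.6 + 3.846) = 0.7343 V.
Then the unloaded second divider: V_B = V_A × R4/(R3+R4) = 0.7343 × 0.1707 = 0.1253 V.

V_B ≈ 0.125 V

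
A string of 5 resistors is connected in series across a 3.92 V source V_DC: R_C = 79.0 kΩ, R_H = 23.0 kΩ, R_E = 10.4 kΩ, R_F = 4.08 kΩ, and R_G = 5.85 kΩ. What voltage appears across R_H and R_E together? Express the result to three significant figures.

V ≈ 1.07 V

Series total: ΣR = 79.0 + 23.0 + 10.4 + 4.08 + 5.85 = 122.3 kΩ.
R_{R_H..R_E} = 23.0 + 10.4 = 33.40 kΩ.
V = V_DC · R/ΣR = 3.92 × 0.2730 = 1.070 V.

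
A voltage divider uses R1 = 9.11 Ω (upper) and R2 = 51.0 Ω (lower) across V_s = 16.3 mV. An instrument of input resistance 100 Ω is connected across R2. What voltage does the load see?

V_out ≈ 12.8 mV

The load sits in parallel with R2, giving an effective lower resistance R2' = R2·R_L/(R2+R_L) = 33.77 Ω.
Then V_out = V_s · R2'/(R1 + R2') = 16.3 × 33.77/42.88 = 12.84 mV.
(Unloaded it would be 13.8 mV; the load pulls it down.)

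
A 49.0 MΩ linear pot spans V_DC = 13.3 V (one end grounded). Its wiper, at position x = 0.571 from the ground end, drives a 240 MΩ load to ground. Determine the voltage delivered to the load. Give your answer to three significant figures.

Lower segment x·R_p = 27.98 MΩ; upper segment (1−x)·R_p = 21.02 MΩ.
(x·R_p) ‖ R_L = 25.06 MΩ.
Then V_out = V_DC · 25.06/(21.02 + 25.06) = 7.233 V.

V_out ≈ 7.23 V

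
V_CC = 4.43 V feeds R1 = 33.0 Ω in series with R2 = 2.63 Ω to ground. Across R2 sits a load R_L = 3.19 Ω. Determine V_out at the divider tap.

V_out ≈ 0.185 V

R2 ‖ R_L = (2.63 × 3.19)/(2.63 + 3.19) = 1.442 Ω.
Then V_out = V_CC · R2'/(R1 + R2') = 4.43 × 1.442/34.44 = 0.1854 V.
(Unloaded it would be 0.327 V; the load pulls it down.)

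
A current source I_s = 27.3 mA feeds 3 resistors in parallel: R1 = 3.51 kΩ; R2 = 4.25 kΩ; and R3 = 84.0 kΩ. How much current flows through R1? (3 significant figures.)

I ≈ 14.6 mA

Total conductance ΣG = 1/3.51 + 1/4.25 + 1/84.0 = 0.5321 (units of 1/kΩ).
R1 takes the fraction G_k/ΣG = 0.2849/0.5321 = 0.5354, so I = 27.3 × 0.5354 = 14.62 mA.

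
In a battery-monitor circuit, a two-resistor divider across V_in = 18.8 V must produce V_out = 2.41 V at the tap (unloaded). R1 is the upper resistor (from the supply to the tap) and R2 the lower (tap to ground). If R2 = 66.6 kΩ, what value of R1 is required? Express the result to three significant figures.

R1 ≈ 453 kΩ

The divider ratio is R2/(R1+R2) = 2.41/18.8 = 0.1282.
Rearranging, R1 = R2·(1−k)/k = 66.6 × 6.801 = 452.9 kΩ.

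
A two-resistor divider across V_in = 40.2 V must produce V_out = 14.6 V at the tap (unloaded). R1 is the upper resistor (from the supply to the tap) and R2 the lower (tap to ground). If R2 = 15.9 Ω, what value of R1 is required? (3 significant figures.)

V_out/V_in = R2/(R1+R2) = 0.3632.
So R1 = R2 · (V_in/V_out − 1) = 15.9 × (40.2/14.6 − 1) = 15.9 × 1.753 = 27.88 Ω.

R1 ≈ 27.9 Ω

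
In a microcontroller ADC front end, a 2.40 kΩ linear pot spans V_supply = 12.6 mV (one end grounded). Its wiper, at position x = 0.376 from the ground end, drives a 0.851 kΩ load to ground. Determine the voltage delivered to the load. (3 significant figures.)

V_out ≈ 2.85 mV

The pot divides into 1.498 kΩ above the wiper and 0.9024 kΩ below.
Lower segment in parallel with the load: 0.9024 ‖ 0.851 = 0.4380 kΩ.
Loaded-divider output: V_out = 12.6 × 0.2263 = 2.851 mV.
(Unloaded: V_out = x·V_supply = 4.74 mV.)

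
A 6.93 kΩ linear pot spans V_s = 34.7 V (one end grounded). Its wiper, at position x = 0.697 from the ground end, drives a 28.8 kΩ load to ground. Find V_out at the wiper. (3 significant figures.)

V_out ≈ 23.0 V

Split the track: R_lower = x·R_p = 4.830 kΩ, R_upper = (1−x)·R_p = 2.100 kΩ.
R_L loads the lower segment: effective lower R = 4.136 kΩ.
Loaded-divider output: V_out = 34.7 × 0.6633 = 23.02 V.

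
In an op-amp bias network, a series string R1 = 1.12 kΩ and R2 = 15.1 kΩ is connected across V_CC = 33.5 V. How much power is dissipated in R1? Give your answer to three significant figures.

P ≈ 4.78 mW

The common current is I = 33.5/16.22 = 2.065 mA.
P(R1) = I²·R1 = (2.065)² × 1.12 = 4.778 mW.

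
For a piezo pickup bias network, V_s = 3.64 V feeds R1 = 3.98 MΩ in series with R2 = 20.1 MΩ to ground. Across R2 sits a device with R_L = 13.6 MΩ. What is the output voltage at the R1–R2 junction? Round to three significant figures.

V_out ≈ 2.44 V

The load sits in parallel with R2, giving an effective lower resistance R2' = R2·R_L/(R2+R_L) = 8.112 MΩ.
Now apply the divider: V_out = 3.64 × 0.6708 = 2.442 V.
(Unloaded it would be 3.04 V; the load pulls it down.)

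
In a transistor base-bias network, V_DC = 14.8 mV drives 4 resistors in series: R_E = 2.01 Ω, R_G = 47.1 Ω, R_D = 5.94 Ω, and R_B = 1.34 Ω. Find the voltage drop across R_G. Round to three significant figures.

V ≈ 12.4 mV

ΣR = 2.01 + 47.1 + 5.94 + 1.34 = 56.39 Ω.
Voltage divider: V = V_DC · (47.10 / 56.39) = 14.8 × 0.8353 = 12.36 mV.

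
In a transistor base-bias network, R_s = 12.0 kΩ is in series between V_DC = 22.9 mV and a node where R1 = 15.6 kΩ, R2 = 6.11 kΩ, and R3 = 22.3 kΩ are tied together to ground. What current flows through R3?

Equivalent of the parallel group: R_p = 3.668 kΩ.
V_A by voltage divider: V_A = 22.9 × 3.668/(12.0 + 3.668) = 5.361 mV.
Branch current I = V_A/R3 = 5.361/22.3 = 0.2404 µA.

I ≈ 0.240 µA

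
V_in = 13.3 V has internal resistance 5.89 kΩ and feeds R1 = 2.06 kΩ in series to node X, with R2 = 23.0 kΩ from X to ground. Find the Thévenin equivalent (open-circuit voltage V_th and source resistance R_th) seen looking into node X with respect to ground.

V_th ≈ 9.88 V, R_th ≈ 5.91 kΩ

R1' = 5.89 + 2.06 = 7.950 kΩ (source resistance + R1).
V_th is the unloaded tap voltage: V_in · R2/(R1'+R2) = 13.3 × 0.7431 = 9.884 V.
Looking into X with the source shorted: R_th = R1'·R2/(R1'+R2) = 7.950 × 23.0/30.95 = 5.908 kΩ.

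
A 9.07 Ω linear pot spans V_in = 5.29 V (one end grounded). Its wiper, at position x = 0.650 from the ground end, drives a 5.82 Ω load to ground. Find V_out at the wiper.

V_out ≈ 2.54 V

Lower segment x·R_p = 5.896 Ω; upper segment (1−x)·R_p = 3.175 Ω.
R_L loads the lower segment: effective lower R = 2.929 Ω.
V_out = 5.29 × 2.929/(3.175 + 2.929) = 2.538 V.
(Unloaded: V_out = x·V_in = 3.44 V.)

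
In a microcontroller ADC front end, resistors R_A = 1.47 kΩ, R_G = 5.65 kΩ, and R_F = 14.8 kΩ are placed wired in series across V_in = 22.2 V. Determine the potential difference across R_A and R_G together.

Total series resistance ΣR = 1.47 + 5.65 + 14.8 = 21.92 kΩ.
R_{R_A..R_G} = 1.47 + 5.65 = 7.120 kΩ.
By the voltage-divider rule, V = 22.2 × 7.120/21.92 = 7.211 V.

V ≈ 7.21 V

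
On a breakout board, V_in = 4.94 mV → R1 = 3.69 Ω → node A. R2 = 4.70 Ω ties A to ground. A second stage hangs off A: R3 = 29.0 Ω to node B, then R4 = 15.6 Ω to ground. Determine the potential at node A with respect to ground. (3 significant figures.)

V_A ≈ 2.64 mV

The second stage (R3 + R4 = 44.60 Ω) loads node A in parallel with R2.
Effective lower resistance at A: R2 ‖ 44.60 = 4.252 Ω.
So V_A = 4.94 × 0.5354 = 2.645 mV.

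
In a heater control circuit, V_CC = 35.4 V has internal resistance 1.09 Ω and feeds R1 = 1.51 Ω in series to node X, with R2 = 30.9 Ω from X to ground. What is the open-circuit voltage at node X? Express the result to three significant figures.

R1' = 1.09 + 1.51 = 2.600 Ω (source resistance + R1).
With X open, the divider is unloaded: V_th = 35.4 × 30.9/33.50 = 32.65 V.

V_th ≈ 32.7 V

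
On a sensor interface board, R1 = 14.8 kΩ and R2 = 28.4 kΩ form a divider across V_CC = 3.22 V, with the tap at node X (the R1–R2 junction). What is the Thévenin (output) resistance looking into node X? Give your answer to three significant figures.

R_th ≈ 9.73 kΩ

Zeroing V_CC shorts the top of R1 to ground, so R_th = R1 ‖ R2 = 9.730 kΩ.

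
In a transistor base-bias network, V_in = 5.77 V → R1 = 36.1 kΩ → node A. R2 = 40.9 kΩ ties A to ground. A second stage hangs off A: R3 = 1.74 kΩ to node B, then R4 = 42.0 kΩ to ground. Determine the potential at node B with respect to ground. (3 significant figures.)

V_B ≈ 2.05 V

Looking into the second stage from A: R3 + R4 = 43.74 kΩ appears in parallel with R2.
Effective lower resistance at A: R2 ‖ 43.74 = 21.14 kΩ.
So V_A = 5.77 × 0.3693 = 2.131 V.
V_B = V_A × 0.9602 = 2.046 V.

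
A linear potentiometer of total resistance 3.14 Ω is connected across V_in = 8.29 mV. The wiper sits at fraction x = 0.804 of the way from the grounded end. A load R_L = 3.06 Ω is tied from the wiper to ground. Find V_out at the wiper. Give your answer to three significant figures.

The pot divides into 0.6154 Ω above the wiper and 2.525 Ω below.
(x·R_p) ‖ R_L = 1.383 Ω.
V_out = 8.29 × 1.383/(0.6154 + 1.383) = 5.737 mV.

V_out ≈ 5.74 mV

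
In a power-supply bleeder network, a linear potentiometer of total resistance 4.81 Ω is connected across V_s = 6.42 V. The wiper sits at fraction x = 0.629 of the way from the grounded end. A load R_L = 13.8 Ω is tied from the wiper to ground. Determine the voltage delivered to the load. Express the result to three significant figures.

V_out ≈ 3.73 V

The pot divides into 1.785 Ω above the wiper and 3.025 Ω below.
Lower segment in parallel with the load: 3.025 ‖ 13.8 = 2.481 Ω.
Then V_out = V_s · 2.481/(1.785 + 2.481) = 3.734 V.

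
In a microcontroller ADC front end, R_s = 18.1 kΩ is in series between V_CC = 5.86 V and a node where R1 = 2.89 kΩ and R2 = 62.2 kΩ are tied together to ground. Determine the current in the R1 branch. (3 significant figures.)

Combine the parallel branches: R_p = (1/2.89 + 1/62.2)⁻¹ = 2.762 kΩ.
V_A by voltage divider: V_A = 5.86 × 2.762/(18.1 + 2.762) = 0.7758 V.
Branch current I = V_A/R1 = 0.7758/2.89 = 0.2684 mA.
(Check via current divider: I_total = 0.2809 mA; share G_k/ΣG = 0.9556 → same result.)

I ≈ 0.268 mA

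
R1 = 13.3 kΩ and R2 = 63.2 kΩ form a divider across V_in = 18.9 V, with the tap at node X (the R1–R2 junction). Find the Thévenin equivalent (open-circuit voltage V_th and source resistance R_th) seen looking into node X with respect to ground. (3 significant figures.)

V_th ≈ 15.6 V, R_th ≈ 11.0 kΩ

With X open, the divider is unloaded: V_th = 18.9 × 63.2/76.50 = 15.61 V.
Zeroing V_in shorts the top of R1 to ground, so R_th = R1 ‖ R2 = 10.99 kΩ.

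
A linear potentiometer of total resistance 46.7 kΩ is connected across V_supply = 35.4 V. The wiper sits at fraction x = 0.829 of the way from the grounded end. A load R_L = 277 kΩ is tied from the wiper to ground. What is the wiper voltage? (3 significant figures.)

V_out ≈ 28.7 V

Lower segment x·R_p = 38.71 kΩ; upper segment (1−x)·R_p = 7.986 kΩ.
R_L loads the lower segment: effective lower R = 33.97 kΩ.
V_out = 35.4 × 33.97/(7.986 + 33.97) = 28.66 V.
(Unloaded: V_out = x·V_supply = 29.3 V.)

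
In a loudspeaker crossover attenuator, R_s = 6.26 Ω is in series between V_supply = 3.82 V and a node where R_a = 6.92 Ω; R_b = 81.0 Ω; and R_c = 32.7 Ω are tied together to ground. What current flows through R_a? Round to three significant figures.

I ≈ 0.254 A

Parallel bank: R_p = 1/(1/6.92 + 1/81.0 + 1/32.7) = 5.335 Ω.
V_A by voltage divider: V_A = 3.82 × 5.335/(6.26 + 5.335) = 1.758 V.
Branch current I = V_A/R_a = 1.758/6.92 = 0.2540 A.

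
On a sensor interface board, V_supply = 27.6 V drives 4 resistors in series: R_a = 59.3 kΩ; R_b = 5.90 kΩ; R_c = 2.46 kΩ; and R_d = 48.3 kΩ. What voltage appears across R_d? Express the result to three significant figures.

V ≈ 11.5 V

Total series resistance ΣR = 59.3 + 5.90 + 2.46 + 48.3 = 116.0 kΩ.
Voltage divider: V = V_supply · (48.30 / 116.0) = 27.6 × 0.4165 = 11.50 V.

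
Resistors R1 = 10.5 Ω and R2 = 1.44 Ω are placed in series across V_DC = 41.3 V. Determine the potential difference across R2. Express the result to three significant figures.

V ≈ 4.98 V

Series total: ΣR = 10.5 + 1.44 = 11.94 Ω.
By the voltage-divider rule, V = 41.3 × 1.440/11.94 = 4.981 V.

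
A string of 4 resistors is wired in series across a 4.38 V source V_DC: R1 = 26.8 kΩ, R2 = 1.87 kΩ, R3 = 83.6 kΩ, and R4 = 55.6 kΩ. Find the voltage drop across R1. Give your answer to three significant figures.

V ≈ 0.699 V

Series total: ΣR = 26.8 + 1.87 + 83.6 + 55.6 = 167.9 kΩ.
Voltage divider: V = V_DC · (26.80 / 167.9) = 4.38 × 0.1596 = 0.6993 V.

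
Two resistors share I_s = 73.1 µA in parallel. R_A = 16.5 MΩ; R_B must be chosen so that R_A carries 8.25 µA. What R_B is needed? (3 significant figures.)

In a two-way split, I_A/I_s = R_B/(R_A + R_B).
8.25/73.1 = R_B/(R_A + R_B) → R_B = R_A · (0.1129)/(1 − 0.1129) = 16.5 × 0.1272 = 2.099 MΩ.

R_B ≈ 2.10 MΩ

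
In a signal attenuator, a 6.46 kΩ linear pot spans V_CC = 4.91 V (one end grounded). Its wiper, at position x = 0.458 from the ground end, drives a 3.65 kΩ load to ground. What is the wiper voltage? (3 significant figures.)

V_out ≈ 1.56 V

Lower segment x·R_p = 2.959 kΩ; upper segment (1−x)·R_p = 3.501 kΩ.
(x·R_p) ‖ R_L = 1.634 kΩ.
V_out = 4.91 × 1.634/(3.501 + 1.634) = 1.562 V.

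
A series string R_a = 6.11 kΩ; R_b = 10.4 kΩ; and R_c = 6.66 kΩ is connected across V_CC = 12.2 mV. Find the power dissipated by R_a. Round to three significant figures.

P ≈ 1.69 nW

The common current is I = 12.2/23.17 = 0.5265 µA.
V(R_a) = I·R = 3.217 mV; P = V·I = 3.217 × 0.5265 = 1.694 nW.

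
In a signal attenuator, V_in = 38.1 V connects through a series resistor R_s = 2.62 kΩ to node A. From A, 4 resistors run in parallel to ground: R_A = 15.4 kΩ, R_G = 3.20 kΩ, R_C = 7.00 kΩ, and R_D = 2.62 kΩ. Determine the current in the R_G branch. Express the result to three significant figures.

Parallel bank: R_p = 1/(1/15.4 + 1/3.20 + 1/7.00 + 1/2.62) = 1.109 kΩ.
V_A = 38.1 × 1.109/3.729 = 11.33 V.
I(R_G) = V_A / R_G = 11.33/3.20 = 3.540 mA.

I ≈ 3.54 mA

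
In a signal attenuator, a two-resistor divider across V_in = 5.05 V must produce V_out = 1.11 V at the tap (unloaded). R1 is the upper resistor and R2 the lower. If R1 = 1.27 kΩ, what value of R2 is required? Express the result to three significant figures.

R2 ≈ 0.358 kΩ

Required fraction k = V_out/V_in = 0.2198.
Rearranging, R2 = R1·k/(1−k) = 1.27 × 0.2817 = 0.3578 kΩ.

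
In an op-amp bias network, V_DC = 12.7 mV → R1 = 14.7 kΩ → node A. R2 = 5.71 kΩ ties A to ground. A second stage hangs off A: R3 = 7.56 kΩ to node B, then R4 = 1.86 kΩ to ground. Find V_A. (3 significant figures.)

V_A ≈ 2.47 mV

The second stage (R3 + R4 = 9.420 kΩ) loads node A in parallel with R2.
Effective lower resistance at A: R2 ‖ 9.420 = 3.555 kΩ.
First divider: V_A = V_DC · 3.555/(14.7 + 3.555) = 2.473 mV.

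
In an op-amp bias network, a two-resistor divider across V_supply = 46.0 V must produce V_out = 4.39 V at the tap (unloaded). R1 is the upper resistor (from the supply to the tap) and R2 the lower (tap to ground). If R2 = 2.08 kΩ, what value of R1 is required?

Required fraction k = V_out/V_supply = 0.09543.
R1 = R2·(1/k − 1) = 2.08 × 9.478 = 19.71 kΩ.

R1 ≈ 19.7 kΩ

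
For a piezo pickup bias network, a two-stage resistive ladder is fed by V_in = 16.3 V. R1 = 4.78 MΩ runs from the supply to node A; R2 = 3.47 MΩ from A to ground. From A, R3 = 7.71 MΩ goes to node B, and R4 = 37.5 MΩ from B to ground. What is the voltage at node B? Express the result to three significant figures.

V_B ≈ 5.44 V

Looking into the second stage from A: R3 + R4 = 45.21 MΩ appears in parallel with R2.
R2 ‖ (R3+R4) = 3.223 MΩ.
First divider: V_A = V_in · 3.223/(4.78 + 3.223) = 6.564 V.
V_B = V_A × 0.8295 = 5.445 V.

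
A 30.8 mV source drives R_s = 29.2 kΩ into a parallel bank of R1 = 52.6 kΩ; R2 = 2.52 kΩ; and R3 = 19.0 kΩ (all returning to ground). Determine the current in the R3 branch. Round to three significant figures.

I ≈ 0.110 µA

Combine the parallel branches: R_p = (1/52.6 + 1/2.52 + 1/19.0)⁻¹ = 2.135 kΩ.
V_A = 30.8 × 2.135/31.33 = 2.098 mV.
I(R3) = V_A / R3 = 2.098/19.0 = 0.1104 µA.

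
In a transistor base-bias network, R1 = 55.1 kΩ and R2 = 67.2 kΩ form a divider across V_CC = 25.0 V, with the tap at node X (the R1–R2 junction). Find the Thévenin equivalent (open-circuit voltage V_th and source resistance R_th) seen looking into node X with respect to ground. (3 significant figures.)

V_th ≈ 13.7 V, R_th ≈ 30.3 kΩ

V_th is the unloaded tap voltage: V_CC · R2/(R1+R2) = 25.0 × 0.5495 = 13.74 V.
Zeroing V_CC shorts the top of R1 to ground, so R_th = R1 ‖ R2 = 30.28 kΩ.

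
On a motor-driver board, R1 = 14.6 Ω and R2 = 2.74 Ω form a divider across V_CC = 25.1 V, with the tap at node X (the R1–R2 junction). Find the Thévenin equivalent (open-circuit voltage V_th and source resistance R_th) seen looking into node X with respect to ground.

V_th is the unloaded tap voltage: V_CC · R2/(R1+R2) = 25.1 × 0.1580 = 3.966 V.
Looking into X with the source shorted: R_th = R1·R2/(R1+R2) = 14.60 × 2.74/17.34 = 2.307 Ω.

V_th ≈ 3.97 V, R_th ≈ 2.31 Ω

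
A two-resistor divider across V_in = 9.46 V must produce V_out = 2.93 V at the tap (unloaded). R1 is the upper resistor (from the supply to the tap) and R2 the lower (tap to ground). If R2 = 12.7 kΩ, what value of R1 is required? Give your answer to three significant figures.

R1 ≈ 28.3 kΩ

Required fraction k = V_out/V_in = 0.3097.
R1 = R2·(1/k − 1) = 12.7 × 2.229 = 28.30 kΩ.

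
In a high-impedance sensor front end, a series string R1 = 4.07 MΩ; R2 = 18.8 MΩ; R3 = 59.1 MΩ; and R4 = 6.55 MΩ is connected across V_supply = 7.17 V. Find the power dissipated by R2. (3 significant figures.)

Series current I = V_supply/ΣR = 7.17/88.52 = 0.08100 µA.
V(R2) = I·R = 1.523 V; P = V·I = 1.523 × 0.08100 = 0.1233 µW.

P ≈ 0.123 µW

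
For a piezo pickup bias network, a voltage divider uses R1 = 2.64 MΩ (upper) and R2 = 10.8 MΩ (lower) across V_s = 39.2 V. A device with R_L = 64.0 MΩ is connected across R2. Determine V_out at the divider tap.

First combine the lower leg with the load: R2 ‖ R_L = 9.241 MΩ.
Now apply the divider: V_out = 39.2 × 0.7778 = 30.49 V.
(Unloaded it would be 31.5 V; the load pulls it down.)

V_out ≈ 30.5 V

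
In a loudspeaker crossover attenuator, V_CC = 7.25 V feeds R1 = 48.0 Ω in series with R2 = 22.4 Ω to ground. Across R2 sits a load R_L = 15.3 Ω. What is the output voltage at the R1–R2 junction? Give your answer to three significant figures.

V_out ≈ 1.15 V

First combine the lower leg with the load: R2 ‖ R_L = 9.091 Ω.
Voltage divider with the loaded lower leg: V_out = 7.25 × 9.091/(48.0 + 9.091) = 7.25 × 0.1592 = 1.154 V.
(Unloaded it would be 2.31 V; the load pulls it down.)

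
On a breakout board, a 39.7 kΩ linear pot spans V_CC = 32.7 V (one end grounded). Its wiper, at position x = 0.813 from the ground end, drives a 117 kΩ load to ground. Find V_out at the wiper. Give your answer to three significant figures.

The pot divides into 7.424 kΩ above the wiper and 32.28 kΩ below.
R_L loads the lower segment: effective lower R = 25.30 kΩ.
Then V_out = V_CC · 25.30/(7.424 + 25.30) = 25.28 V.
(Unloaded: V_out = x·V_CC = 26.6 V.)

V_out ≈ 25.3 V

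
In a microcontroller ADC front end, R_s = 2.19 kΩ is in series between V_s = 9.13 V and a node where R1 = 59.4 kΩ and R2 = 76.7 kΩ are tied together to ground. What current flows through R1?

Combine the parallel branches: R_p = (1/59.4 + 1/76.7)⁻¹ = 33.48 kΩ.
V_A by voltage divider: V_A = 9.13 × 33.48/(2.19 + 33.48) = 8.569 V.
I(R1) = V_A / R1 = 8.569/59.4 = 0.1443 mA.
(Equivalently: I_total = 0.2560 mA, then current-divider fraction G_k/ΣG = 0.5636.)

I ≈ 0.144 mA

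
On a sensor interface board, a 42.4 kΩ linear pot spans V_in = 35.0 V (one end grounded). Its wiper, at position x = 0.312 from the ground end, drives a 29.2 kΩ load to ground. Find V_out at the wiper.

Split the track: R_lower = x·R_p = 13.23 kΩ, R_upper = (1−x)·R_p = 29.17 kΩ.
Lower segment in parallel with the load: 13.23 ‖ 29.2 = 9.104 kΩ.
Loaded-divider output: V_out = 35.0 × 0.2379 = 8.325 V.

V_out ≈ 8.33 V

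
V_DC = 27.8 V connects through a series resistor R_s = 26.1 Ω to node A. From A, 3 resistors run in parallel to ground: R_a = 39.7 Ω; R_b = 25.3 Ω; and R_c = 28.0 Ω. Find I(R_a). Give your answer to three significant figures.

I ≈ 0.193 A

Combine the parallel branches: R_p = (1/39.7 + 1/25.3 + 1/28.0)⁻¹ = 9.957 Ω.
Node voltage V_A = V_DC · R_p/(R_s + R_p) = 27.8 × 0.2762 = 7.677 V.
I(R_a) = V_A / R_a = 7.677/39.7 = 0.1934 A.
(Check via current divider: I_total = 0.7710 A; share G_k/ΣG = 0.2508 → same result.)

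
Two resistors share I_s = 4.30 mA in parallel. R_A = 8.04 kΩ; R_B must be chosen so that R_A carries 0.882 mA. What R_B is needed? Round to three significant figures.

R_B ≈ 2.07 kΩ

In a two-way split, I_A/I_s = R_B/(R_A + R_B).
0.882/4.30 = R_B/(R_A + R_B) → R_B = R_A · (0.2051)/(1 − 0.2051) = 8.04 × 0.2580 = 2.075 kΩ.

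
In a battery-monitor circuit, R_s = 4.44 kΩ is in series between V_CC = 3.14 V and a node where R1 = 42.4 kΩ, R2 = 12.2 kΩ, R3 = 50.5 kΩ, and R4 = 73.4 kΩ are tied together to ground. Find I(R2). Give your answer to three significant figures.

Equivalent of the parallel group: R_p = 7.195 kΩ.
V_A by voltage divider: V_A = 3.14 × 7.195/(4.44 + 7.195) = 1.942 V.
Branch current I = V_A/R2 = 1.942/12.2 = 0.1592 mA.
(Check via current divider: I_total = 0.2699 mA; share G_k/ΣG = 0.5898 → same result.)

I ≈ 0.159 mA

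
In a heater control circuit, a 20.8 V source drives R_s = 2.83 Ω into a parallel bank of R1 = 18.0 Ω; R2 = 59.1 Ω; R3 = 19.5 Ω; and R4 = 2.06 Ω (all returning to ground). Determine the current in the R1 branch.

Equivalent of the parallel group: R_p = 1.642 Ω.
V_A = 20.8 × 1.642/4.472 = 7.636 V.
Branch current I = V_A/R1 = 7.636/18.0 = 0.4242 A.

I ≈ 0.424 A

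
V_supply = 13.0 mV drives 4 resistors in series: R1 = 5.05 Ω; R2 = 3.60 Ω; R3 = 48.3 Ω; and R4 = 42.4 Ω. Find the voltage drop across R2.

V ≈ 0.471 mV

ΣR = 5.05 + 3.60 + 48.3 + 42.4 = 99.35 Ω.
Voltage divider: V = V_supply · (3.600 / 99.35) = 13.0 × 0.03624 = 0.4711 mV.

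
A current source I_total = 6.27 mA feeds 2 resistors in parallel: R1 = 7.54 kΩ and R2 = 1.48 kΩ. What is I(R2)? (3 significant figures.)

For two parallel branches, I_k = I_total · (other R)/(sum of R).
So I = 6.27 × 7.54/9.020 = 5.241 mA.

I ≈ 5.24 mA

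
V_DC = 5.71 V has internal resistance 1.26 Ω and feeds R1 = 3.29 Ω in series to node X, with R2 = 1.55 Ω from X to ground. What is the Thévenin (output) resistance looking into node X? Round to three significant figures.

R1' = 1.26 + 3.29 = 4.550 Ω (source resistance + R1).
Looking into X with the source shorted: R_th = R1'·R2/(R1'+R2) = 4.550 × 1.55/6.100 = 1.156 Ω.

R_th ≈ 1.16 Ω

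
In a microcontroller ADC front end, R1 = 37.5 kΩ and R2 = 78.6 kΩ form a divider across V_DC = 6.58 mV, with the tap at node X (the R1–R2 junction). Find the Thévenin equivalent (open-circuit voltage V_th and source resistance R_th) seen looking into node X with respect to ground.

With X open, the divider is unloaded: V_th = 6.58 × 78.6/116.1 = 4.455 mV.
Looking into X with the source shorted: R_th = R1·R2/(R1+R2) = 37.50 × 78.6/116.1 = 25.39 kΩ.

V_th ≈ 4.45 mV, R_th ≈ 25.4 kΩ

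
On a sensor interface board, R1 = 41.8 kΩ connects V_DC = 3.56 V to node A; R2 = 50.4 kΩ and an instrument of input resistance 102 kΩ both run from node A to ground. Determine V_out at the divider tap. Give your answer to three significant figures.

R2 ‖ R_L = (50.4 × 102)/(50.4 + 102) = 33.73 kΩ.
Voltage divider with the loaded lower leg: V_out = 3.56 × 33.73/(41.8 + 33.73) = 3.56 × 0.4466 = 1.590 V.
(Unloaded it would be 1.95 V; the load pulls it down.)

V_out ≈ 1.59 V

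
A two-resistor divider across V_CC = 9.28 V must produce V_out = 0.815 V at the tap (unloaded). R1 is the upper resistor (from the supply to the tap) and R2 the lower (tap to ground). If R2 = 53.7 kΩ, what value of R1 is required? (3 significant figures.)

Required fraction k = V_out/V_CC = 0.08782.
Rearranging, R1 = R2·(1−k)/k = 53.7 × 10.39 = 557.8 kΩ.

R1 ≈ 558 kΩ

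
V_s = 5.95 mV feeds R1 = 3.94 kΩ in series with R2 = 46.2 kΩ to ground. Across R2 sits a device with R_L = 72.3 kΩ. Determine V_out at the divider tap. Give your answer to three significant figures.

The load sits in parallel with R2, giving an effective lower resistance R2' = R2·R_L/(R2+R_L) = 28.19 kΩ.
Now apply the divider: V_out = 5.95 × 0.8774 = 5.220 mV.

V_out ≈ 5.22 mV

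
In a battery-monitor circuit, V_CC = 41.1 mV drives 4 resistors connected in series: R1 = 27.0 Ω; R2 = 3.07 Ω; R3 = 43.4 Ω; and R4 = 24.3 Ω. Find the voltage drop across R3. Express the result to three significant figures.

V ≈ 18.2 mV

Total series resistance ΣR = 27.0 + 3.07 + 43.4 + 24.3 = 97.77 Ω.
Voltage divider: V = V_CC · (43.40 / 97.77) = 41.1 × 0.4439 = 18.24 mV.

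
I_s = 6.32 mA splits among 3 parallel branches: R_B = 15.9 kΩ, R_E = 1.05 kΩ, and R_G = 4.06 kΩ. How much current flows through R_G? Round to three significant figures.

I ≈ 1.23 mA

Total conductance ΣG = 1/15.9 + 1/1.05 + 1/4.06 = 1.262 (units of 1/kΩ).
By the current-divider rule, I = I_s · G_k/ΣG = 6.32 × 0.1952 = 1.234 mA.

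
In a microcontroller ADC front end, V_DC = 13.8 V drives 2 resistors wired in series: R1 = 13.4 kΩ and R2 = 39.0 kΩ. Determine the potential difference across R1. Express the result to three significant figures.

ΣR = 13.4 + 39.0 = 52.40 kΩ.
Voltage divider: V = V_DC · (13.40 / 52.40) = 13.8 × 0.2557 = 3.529 V.

V ≈ 3.53 V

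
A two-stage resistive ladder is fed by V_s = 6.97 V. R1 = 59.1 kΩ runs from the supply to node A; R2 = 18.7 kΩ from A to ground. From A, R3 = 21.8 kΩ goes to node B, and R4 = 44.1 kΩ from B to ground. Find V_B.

Looking into the second stage from A: R3 + R4 = 65.90 kΩ appears in parallel with R2.
R2 ‖ (R3+R4) = 14.57 kΩ.
First divider: V_A = V_s · 14.57/(59.1 + 14.57) = 1.378 V.
V_B = V_A × 0.6692 = 0.9223 V.

V_B ≈ 0.922 V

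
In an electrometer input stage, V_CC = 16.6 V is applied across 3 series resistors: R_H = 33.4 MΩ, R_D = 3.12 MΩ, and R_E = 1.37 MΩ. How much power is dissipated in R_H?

P ≈ 6.41 µW

Series current I = V_CC/ΣR = 16.6/37.89 = 0.4381 µA.
P(R_H) = I²·R_H = (0.4381)² × 33.4 = 6.411 µW.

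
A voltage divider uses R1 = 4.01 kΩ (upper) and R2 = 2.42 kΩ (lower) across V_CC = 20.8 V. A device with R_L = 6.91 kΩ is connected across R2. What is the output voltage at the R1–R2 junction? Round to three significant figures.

First combine the lower leg with the load: R2 ‖ R_L = 1.792 kΩ.
Now apply the divider: V_out = 20.8 × 0.3089 = 6.425 V.

V_out ≈ 6.43 V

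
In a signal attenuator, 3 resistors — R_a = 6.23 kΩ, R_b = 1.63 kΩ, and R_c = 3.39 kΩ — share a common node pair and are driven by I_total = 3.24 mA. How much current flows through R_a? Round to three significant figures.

I ≈ 0.486 mA

Total conductance ΣG = 1/6.23 + 1/1.63 + 1/3.39 = 1.069 (units of 1/kΩ).
By the current-divider rule, I = I_total · G_k/ΣG = 3.24 × 0.1502 = 0.4865 mA.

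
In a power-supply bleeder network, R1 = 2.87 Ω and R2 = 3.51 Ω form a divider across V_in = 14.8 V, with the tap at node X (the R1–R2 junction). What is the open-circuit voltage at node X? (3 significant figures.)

Open-circuit (no load on X): V_th = V_in · R2/(R1 + R2) = 14.8 × 3.51/(2.870 + 3.51) = 8.142 V.

V_th ≈ 8.14 V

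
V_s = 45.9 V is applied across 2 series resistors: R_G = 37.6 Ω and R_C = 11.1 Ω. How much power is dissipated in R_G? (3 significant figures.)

P ≈ 33.4 W

The common current is I = 45.9/48.70 = 0.9425 A.
P(R_G) = I²·R_G = (0.9425)² × 37.6 = 33.40 W.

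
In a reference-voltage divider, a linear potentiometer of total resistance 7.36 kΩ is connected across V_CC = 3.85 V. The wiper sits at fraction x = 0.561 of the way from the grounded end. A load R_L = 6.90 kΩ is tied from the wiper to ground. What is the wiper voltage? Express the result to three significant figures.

Lower segment x·R_p = 4.129 kΩ; upper segment (1−x)·R_p = 3.231 kΩ.
(x·R_p) ‖ R_L = 2.583 kΩ.
V_out = 3.85 × 2.583/(3.231 + 2.583) = 1.711 V.

V_out ≈ 1.71 V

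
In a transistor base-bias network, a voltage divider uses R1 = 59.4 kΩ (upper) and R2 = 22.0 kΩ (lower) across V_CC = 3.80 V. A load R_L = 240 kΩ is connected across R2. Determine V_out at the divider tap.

V_out ≈ 0.963 V

First combine the lower leg with the load: R2 ‖ R_L = 20.15 kΩ.
Then V_out = V_CC · R2'/(R1 + R2') = 3.80 × 20.15/79.55 = 0.9626 V.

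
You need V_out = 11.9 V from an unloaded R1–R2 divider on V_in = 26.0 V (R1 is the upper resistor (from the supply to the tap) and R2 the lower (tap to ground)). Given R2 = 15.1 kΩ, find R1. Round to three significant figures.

The divider ratio is R2/(R1+R2) = 11.9/26.0 = 0.4577.
So R1 = R2 · (V_in/V_out − 1) = 15.1 × (26.0/11.9 − 1) = 15.1 × 1.185 = 17.89 kΩ.

R1 ≈ 17.9 kΩ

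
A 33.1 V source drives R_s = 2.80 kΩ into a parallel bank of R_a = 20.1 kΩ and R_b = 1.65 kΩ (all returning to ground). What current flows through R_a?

Parallel bank: R_p = 1/(1/20.1 + 1/1.65) = 1.525 kΩ.
V_A = 33.1 × 1.525/4.325 = 11.67 V.
Branch current I = V_A/R_a = 11.67/20.1 = 0.5806 mA.

I ≈ 0.581 mA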